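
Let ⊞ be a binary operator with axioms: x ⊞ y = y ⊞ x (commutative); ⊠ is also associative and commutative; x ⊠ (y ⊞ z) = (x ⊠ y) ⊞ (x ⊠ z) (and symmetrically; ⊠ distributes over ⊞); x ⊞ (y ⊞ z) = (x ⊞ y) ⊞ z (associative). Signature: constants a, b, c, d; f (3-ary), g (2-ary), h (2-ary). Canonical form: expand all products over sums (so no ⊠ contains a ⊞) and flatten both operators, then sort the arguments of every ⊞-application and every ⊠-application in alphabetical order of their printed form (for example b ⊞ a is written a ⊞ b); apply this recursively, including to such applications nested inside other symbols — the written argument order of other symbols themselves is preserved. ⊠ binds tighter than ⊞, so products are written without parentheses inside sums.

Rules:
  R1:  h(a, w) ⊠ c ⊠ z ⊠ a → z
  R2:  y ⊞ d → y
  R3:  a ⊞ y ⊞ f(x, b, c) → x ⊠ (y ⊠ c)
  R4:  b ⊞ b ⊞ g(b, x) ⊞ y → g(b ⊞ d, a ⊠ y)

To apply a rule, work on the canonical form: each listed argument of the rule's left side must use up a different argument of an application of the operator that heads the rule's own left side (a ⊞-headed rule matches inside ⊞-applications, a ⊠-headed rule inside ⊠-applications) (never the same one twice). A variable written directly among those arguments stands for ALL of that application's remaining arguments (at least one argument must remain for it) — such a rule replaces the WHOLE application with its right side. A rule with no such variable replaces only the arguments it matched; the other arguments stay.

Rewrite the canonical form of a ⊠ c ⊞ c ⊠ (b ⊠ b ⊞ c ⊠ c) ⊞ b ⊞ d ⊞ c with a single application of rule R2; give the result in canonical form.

Answer: a ⊠ c ⊞ b ⊞ b ⊠ b ⊠ c ⊞ c ⊞ c ⊠ c ⊠ c

Derivation:
Canonical form:  a ⊠ c ⊞ b ⊞ b ⊠ b ⊠ c ⊞ c ⊞ c ⊠ c ⊠ c ⊞ d
R2 matches:  uses d;  y := a ⊠ c ⊞ b ⊞ b ⊠ b ⊠ c ⊞ c ⊞ c ⊠ c ⊠ c
Every leftover argument binds to the variable; the entire application is replaced.
Giving:  a ⊠ c ⊞ b ⊞ b ⊠ b ⊠ c ⊞ c ⊞ c ⊠ c ⊠ c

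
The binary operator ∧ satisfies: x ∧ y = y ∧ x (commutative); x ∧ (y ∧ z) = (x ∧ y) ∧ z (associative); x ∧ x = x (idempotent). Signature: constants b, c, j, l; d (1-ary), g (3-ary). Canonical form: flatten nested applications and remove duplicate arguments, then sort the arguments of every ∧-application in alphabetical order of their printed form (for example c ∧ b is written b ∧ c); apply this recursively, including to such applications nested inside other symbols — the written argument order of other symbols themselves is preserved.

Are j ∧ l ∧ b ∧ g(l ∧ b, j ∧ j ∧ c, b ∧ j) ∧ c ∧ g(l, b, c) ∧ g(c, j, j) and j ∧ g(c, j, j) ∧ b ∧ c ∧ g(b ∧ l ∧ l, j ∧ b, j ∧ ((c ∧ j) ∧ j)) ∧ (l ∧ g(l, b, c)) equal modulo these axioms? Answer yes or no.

Left:  j ∧ l ∧ b ∧ g(l ∧ b, j ∧ j ∧ c, b ∧ j) ∧ c ∧ g(l, b, c) ∧ g(c, j, j)
  Canonicalize subterm:  g(l ∧ b, j ∧ j ∧ c, b ∧ j)  →  g(b ∧ l, c ∧ j, b ∧ j)
  Order the arguments:  b ∧ c ∧ g(b ∧ l, c ∧ j, b ∧ j) ∧ g(c, j, j) ∧ g(l, b, c) ∧ j ∧ l
Right:  j ∧ g(c, j, j) ∧ b ∧ c ∧ g(b ∧ l ∧ l, j ∧ b, j ∧ ((c ∧ j) ∧ j)) ∧ (l ∧ g(l, b, c))
  Flatten:  j ∧ g(c, j, j) ∧ b ∧ c ∧ g(b ∧ l ∧ l, j ∧ b, j ∧ ((c ∧ j) ∧ j)) ∧ l ∧ g(l, b, c)
  Simplify inside:  g(b ∧ l ∧ l, j ∧ b, j ∧ ((c ∧ j) ∧ j))  →  g(b ∧ l, b ∧ j, c ∧ j)
  Sort:  b ∧ c ∧ g(b ∧ l, b ∧ j, c ∧ j) ∧ g(c, j, j) ∧ g(l, b, c) ∧ j ∧ l

Answer: no — b ∧ c ∧ g(b ∧ l, c ∧ j, b ∧ j) ∧ g(c, j, j) ∧ g(l, b, c) ∧ j ∧ l vs b ∧ c ∧ g(b ∧ l, b ∧ j, c ∧ j) ∧ g(c, j, j) ∧ g(l, b, c) ∧ j ∧ l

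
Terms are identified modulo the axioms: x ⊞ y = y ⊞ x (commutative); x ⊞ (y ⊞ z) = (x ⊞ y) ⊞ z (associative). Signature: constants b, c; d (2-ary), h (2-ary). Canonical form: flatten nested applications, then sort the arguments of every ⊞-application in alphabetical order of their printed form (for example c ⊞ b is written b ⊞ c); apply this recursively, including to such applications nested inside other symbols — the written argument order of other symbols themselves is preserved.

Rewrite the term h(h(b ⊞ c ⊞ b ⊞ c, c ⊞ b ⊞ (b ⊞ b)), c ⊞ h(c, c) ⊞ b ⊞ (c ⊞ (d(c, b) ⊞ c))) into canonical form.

Work inside:  c ⊞ h(c, c) ⊞ b ⊞ (c ⊞ (d(c, b) ⊞ c))
Un-nest:  c ⊞ h(c, c) ⊞ b ⊞ c ⊞ d(c, b) ⊞ c
Sort arguments:  b ⊞ c ⊞ c ⊞ c ⊞ d(c, b) ⊞ h(c, c)
Rebuild:  h(h(b ⊞ b ⊞ c ⊞ c, b ⊞ b ⊞ b ⊞ c), b ⊞ c ⊞ c ⊞ c ⊞ d(c, b) ⊞ h(c, c))

Answer: h(h(b ⊞ b ⊞ c ⊞ c, b ⊞ b ⊞ b ⊞ c), b ⊞ c ⊞ c ⊞ c ⊞ d(c, b) ⊞ h(c, c))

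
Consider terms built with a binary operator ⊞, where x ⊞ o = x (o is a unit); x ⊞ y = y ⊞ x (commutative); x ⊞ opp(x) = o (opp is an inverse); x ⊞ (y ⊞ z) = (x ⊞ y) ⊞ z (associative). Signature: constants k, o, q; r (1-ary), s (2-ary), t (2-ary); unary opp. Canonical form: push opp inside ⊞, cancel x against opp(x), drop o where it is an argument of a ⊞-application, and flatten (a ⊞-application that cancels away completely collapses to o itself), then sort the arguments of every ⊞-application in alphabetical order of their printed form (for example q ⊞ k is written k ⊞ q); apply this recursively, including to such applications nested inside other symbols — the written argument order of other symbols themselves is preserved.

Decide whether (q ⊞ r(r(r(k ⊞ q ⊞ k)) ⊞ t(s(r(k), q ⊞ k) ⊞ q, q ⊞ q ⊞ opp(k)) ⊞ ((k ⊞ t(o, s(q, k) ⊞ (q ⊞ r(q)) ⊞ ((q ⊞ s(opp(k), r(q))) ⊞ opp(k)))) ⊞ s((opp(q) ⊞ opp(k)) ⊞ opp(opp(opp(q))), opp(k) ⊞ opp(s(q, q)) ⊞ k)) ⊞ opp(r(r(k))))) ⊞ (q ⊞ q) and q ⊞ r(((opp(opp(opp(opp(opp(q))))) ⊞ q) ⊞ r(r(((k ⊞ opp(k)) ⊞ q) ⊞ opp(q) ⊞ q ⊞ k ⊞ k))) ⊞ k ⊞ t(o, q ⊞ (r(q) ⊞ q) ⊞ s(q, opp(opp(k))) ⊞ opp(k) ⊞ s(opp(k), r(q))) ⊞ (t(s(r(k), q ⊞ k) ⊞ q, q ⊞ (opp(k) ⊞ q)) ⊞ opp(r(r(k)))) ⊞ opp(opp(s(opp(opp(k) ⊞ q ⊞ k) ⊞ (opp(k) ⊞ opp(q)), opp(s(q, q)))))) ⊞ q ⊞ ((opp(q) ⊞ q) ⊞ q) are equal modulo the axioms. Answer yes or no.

Left:  (q ⊞ r(r(r(k ⊞ q ⊞ k)) ⊞ t(s(r(k), q ⊞ k) ⊞ q, q ⊞ q ⊞ opp(k)) ⊞ ((k ⊞ t(o, s(q, k) ⊞ (q ⊞ r(q)) ⊞ ((q ⊞ s(opp(k), r(q))) ⊞ opp(k)))) ⊞ s((opp(q) ⊞ opp(k)) ⊞ opp(opp(opp(q))), opp(k) ⊞ opp(s(q, q)) ⊞ k)) ⊞ opp(r(r(k))))) ⊞ (q ⊞ q)
  Push opp inside:  distribute opp over ⊞ and collapse double opp
  Collect terms:  q ⊞ q ⊞ q ⊞ r(k ⊞ opp(r(r(k))) ⊞ r(r(k ⊞ k ⊞ q)) ⊞ s(opp(k) ⊞ opp(q) ⊞ opp(q), opp(s(q, q))) ⊞ t(o, opp(k) ⊞ q ⊞ q ⊞ r(q) ⊞ s(opp(k), r(q)) ⊞ s(q, k)) ⊞ t(q ⊞ s(r(k), k ⊞ q), opp(k) ⊞ q ⊞ q))
Right:  q ⊞ r(((opp(opp(opp(opp(opp(q))))) ⊞ q) ⊞ r(r(((k ⊞ opp(k)) ⊞ q) ⊞ opp(q) ⊞ q ⊞ k ⊞ k))) ⊞ k ⊞ t(o, q ⊞ (r(q) ⊞ q) ⊞ s(q, opp(opp(k))) ⊞ opp(k) ⊞ s(opp(k), r(q))) ⊞ (t(s(r(k), q ⊞ k) ⊞ q, q ⊞ (opp(k) ⊞ q)) ⊞ opp(r(r(k)))) ⊞ opp(opp(s(opp(opp(k) ⊞ q ⊞ k) ⊞ (opp(k) ⊞ opp(q)), opp(s(q, q)))))) ⊞ q ⊞ ((opp(q) ⊞ q) ⊞ q)
  Push opp inside:  distribute opp over ⊞ and collapse double opp
  Collect terms:  q ⊞ q ⊞ q ⊞ r(k ⊞ opp(r(r(k))) ⊞ r(r(k ⊞ k ⊞ q)) ⊞ s(opp(k) ⊞ opp(q) ⊞ opp(q), opp(s(q, q))) ⊞ t(o, opp(k) ⊞ q ⊞ q ⊞ r(q) ⊞ s(opp(k), r(q)) ⊞ s(q, k)) ⊞ t(q ⊞ s(r(k), k ⊞ q), opp(k) ⊞ q ⊞ q))

Answer: yes — both canonical forms are q ⊞ q ⊞ q ⊞ r(k ⊞ opp(r(r(k))) ⊞ r(r(k ⊞ k ⊞ q)) ⊞ s(opp(k) ⊞ opp(q) ⊞ opp(q), opp(s(q, q))) ⊞ t(o, opp(k) ⊞ q ⊞ q ⊞ r(q) ⊞ s(opp(k), r(q)) ⊞ s(q, k)) ⊞ t(q ⊞ s(r(k), k ⊞ q), opp(k) ⊞ q ⊞ q))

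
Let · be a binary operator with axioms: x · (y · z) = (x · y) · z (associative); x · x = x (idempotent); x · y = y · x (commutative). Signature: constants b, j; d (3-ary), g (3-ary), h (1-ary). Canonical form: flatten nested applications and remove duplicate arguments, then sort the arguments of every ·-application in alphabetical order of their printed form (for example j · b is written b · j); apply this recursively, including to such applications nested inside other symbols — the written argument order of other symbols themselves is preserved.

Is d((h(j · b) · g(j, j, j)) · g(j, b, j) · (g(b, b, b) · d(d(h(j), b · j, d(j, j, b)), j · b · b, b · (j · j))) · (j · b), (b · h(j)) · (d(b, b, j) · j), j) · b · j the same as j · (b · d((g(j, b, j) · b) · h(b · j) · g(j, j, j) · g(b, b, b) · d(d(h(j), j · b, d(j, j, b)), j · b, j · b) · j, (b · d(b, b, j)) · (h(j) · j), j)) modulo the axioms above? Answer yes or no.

Left:  d((h(j · b) · g(j, j, j)) · g(j, b, j) · (g(b, b, b) · d(d(h(j), b · j, d(j, j, b)), j · b · b, b · (j · j))) · (j · b), (b · h(j)) · (d(b, b, j) · j), j) · b · j
  Inside:  d((h(j · b) · g(j, j, j)) · g(j, b, j) · (g(b, b, b) · d(d(h(j), b · j, d(j, j, b)), j · b · b, b · (j · j))) · (j · b), (b · h(j)) · (d(b, b, j) · j), j)  →  d(b · d(d(h(j), b · j, d(j, j, b)), b · j, b · j) · g(b, b, b) · g(j, b, j) · g(j, j, j) · h(b · j) · j, b · d(b, b, j) · h(j) · j, j)
  Order the arguments:  b · d(b · d(d(h(j), b · j, d(j, j, b)), b · j, b · j) · g(b, b, b) · g(j, b, j) · g(j, j, j) · h(b · j) · j, b · d(b, b, j) · h(j) · j, j) · j
Right:  j · (b · d((g(j, b, j) · b) · h(b · j) · g(j, j, j) · g(b, b, b) · d(d(h(j), j · b, d(j, j, b)), j · b, j · b) · j, (b · d(b, b, j)) · (h(j) · j), j))
  Flatten:  j · b · d((g(j, b, j) · b) · h(b · j) · g(j, j, j) · g(b, b, b) · d(d(h(j), j · b, d(j, j, b)), j · b, j · b) · j, (b · d(b, b, j)) · (h(j) · j), j)
  Inside:  d((g(j, b, j) · b) · h(b · j) · g(j, j, j) · g(b, b, b) · d(d(h(j), j · b, d(j, j, b)), j · b, j · b) · j, (b · d(b, b, j)) · (h(j) · j), j)  →  d(b · d(d(h(j), b · j, d(j, j, b)), b · j, b · j) · g(b, b, b) · g(j, b, j) · g(j, j, j) · h(b · j) · j, b · d(b, b, j) · h(j) · j, j)
  Sort:  b · d(b · d(d(h(j), b · j, d(j, j, b)), b · j, b · j) · g(b, b, b) · g(j, b, j) · g(j, j, j) · h(b · j) · j, b · d(b, b, j) · h(j) · j, j) · j

Answer: yes — both canonical forms are b · d(b · d(d(h(j), b · j, d(j, j, b)), b · j, b · j) · g(b, b, b) · g(j, b, j) · g(j, j, j) · h(b · j) · j, b · d(b, b, j) · h(j) · j, j) · j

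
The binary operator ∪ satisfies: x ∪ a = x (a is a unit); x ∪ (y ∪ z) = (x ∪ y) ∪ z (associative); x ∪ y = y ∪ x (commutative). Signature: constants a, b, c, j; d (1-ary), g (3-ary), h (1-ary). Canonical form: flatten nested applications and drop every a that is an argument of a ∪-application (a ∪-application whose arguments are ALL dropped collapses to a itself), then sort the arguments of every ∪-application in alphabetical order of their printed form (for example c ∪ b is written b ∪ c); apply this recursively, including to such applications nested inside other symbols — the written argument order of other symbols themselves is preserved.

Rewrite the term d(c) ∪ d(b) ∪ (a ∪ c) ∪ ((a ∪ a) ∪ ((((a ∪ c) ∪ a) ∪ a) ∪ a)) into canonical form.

Flatten:  d(c) ∪ d(b) ∪ a ∪ c ∪ a ∪ a ∪ a ∪ c ∪ a ∪ a ∪ a
Units out:  drop a (×7)
Sort:  c ∪ c ∪ d(b) ∪ d(c)

Answer: c ∪ c ∪ d(b) ∪ d(c)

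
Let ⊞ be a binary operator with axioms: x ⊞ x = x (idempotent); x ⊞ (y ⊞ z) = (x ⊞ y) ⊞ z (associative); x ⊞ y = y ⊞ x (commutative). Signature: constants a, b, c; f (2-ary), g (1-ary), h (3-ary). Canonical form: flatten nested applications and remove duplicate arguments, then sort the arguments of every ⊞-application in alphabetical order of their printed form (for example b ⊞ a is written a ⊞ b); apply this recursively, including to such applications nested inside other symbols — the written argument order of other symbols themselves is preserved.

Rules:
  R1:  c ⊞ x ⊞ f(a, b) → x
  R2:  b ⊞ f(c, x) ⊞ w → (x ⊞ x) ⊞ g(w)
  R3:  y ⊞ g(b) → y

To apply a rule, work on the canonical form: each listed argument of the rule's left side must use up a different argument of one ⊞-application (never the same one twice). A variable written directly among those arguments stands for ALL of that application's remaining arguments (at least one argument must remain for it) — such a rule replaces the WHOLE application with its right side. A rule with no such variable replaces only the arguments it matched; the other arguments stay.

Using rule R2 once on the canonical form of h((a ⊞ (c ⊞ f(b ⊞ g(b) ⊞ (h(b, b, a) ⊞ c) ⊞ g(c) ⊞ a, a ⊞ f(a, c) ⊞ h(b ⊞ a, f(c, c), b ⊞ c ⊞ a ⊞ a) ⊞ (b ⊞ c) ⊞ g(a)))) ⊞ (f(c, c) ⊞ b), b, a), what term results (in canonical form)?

Canonical form:  h(a ⊞ b ⊞ c ⊞ f(a ⊞ b ⊞ c ⊞ g(b) ⊞ g(c) ⊞ h(b, b, a), a ⊞ b ⊞ c ⊞ f(a, c) ⊞ g(a) ⊞ h(a ⊞ b, f(c, c), a ⊞ b ⊞ c)) ⊞ f(c, c), b, a)
R2 matches:  uses b, f(c, c);  w := a ⊞ c ⊞ f(a ⊞ b ⊞ c ⊞ g(b) ⊞ g(c) ⊞ h(b, b, a), a ⊞ b ⊞ c ⊞ f(a, c) ⊞ g(a) ⊞ h(a ⊞ b, f(c, c), a ⊞ b ⊞ c)), x := c
The variable takes the whole remainder — replace the entire application.
Result:  h(c ⊞ g(a ⊞ c ⊞ f(a ⊞ b ⊞ c ⊞ g(b) ⊞ g(c) ⊞ h(b, b, a), a ⊞ b ⊞ c ⊞ f(a, c) ⊞ g(a) ⊞ h(a ⊞ b, f(c, c), a ⊞ b ⊞ c))), b, a)

Answer: h(c ⊞ g(a ⊞ c ⊞ f(a ⊞ b ⊞ c ⊞ g(b) ⊞ g(c) ⊞ h(b, b, a), a ⊞ b ⊞ c ⊞ f(a, c) ⊞ g(a) ⊞ h(a ⊞ b, f(c, c), a ⊞ b ⊞ c))), b, a)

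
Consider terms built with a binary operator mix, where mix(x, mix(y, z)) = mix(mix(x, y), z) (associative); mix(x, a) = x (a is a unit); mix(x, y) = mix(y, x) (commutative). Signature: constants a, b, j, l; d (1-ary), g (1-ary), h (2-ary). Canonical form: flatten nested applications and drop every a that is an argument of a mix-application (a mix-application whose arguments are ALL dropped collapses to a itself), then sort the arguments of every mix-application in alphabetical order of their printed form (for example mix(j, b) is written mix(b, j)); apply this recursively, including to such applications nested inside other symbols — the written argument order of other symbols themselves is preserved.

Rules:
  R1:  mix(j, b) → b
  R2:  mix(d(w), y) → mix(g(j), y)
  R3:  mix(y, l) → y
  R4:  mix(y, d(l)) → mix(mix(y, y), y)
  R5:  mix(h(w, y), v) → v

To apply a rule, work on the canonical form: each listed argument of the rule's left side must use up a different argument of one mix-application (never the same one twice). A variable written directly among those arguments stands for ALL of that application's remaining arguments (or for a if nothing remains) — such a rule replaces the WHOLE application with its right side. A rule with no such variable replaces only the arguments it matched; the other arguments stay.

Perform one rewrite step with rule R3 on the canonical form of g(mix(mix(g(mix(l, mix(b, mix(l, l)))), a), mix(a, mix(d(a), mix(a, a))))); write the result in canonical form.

Canonical form:  g(mix(d(a), g(mix(b, l, l, l))))
Apply R3:  consuming l;  y := mix(b, l, l)
The variable takes the whole remainder — replace the entire application.
New term:  g(mix(d(a), g(mix(b, l, l))))

Answer: g(mix(d(a), g(mix(b, l, l))))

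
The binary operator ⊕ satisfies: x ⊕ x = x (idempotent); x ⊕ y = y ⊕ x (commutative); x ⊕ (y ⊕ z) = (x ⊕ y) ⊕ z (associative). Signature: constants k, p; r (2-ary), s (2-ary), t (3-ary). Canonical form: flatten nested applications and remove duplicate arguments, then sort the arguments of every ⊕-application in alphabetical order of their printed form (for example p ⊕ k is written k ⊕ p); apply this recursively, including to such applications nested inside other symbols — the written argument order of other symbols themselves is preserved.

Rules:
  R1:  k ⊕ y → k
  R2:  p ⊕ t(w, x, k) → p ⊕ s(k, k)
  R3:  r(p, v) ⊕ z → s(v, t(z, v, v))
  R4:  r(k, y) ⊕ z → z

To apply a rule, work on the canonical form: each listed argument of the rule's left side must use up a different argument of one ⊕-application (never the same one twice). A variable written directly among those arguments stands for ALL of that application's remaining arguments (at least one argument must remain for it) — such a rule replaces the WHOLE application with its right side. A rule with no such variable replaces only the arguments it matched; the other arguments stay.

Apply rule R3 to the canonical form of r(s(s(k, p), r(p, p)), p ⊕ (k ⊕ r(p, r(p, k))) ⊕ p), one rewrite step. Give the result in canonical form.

Canonical form:  r(s(s(k, p), r(p, p)), k ⊕ p ⊕ r(p, r(p, k)))
R3 matches:  uses r(p, r(p, k));  v := r(p, k), z := k ⊕ p
The variable takes the whole remainder — replace the entire application.
Result:  r(s(s(k, p), r(p, p)), s(r(p, k), t(k ⊕ p, r(p, k), r(p, k))))

Answer: r(s(s(k, p), r(p, p)), s(r(p, k), t(k ⊕ p, r(p, k), r(p, k))))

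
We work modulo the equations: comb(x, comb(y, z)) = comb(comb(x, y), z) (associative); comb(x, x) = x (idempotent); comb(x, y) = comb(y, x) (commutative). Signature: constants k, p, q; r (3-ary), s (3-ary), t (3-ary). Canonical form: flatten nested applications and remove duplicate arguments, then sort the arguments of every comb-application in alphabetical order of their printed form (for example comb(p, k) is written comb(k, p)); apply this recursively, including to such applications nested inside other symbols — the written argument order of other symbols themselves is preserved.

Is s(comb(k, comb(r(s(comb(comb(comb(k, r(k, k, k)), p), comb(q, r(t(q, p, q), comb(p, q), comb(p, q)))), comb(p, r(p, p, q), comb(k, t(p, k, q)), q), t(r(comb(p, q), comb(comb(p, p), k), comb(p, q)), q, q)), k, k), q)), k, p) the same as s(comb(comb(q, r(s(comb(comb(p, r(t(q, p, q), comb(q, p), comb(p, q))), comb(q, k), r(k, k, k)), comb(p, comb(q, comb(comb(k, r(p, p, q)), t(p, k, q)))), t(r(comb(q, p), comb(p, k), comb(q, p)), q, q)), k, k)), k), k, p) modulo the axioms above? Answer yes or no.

Left:  s(comb(k, comb(r(s(comb(comb(comb(k, r(k, k, k)), p), comb(q, r(t(q, p, q), comb(p, q), comb(p, q)))), comb(p, r(p, p, q), comb(k, t(p, k, q)), q), t(r(comb(p, q), comb(comb(p, p), k), comb(p, q)), q, q)), k, k), q)), k, p)
  Focus inside:  comb(k, comb(r(s(comb(comb(comb(k, r(k, k, k)), p), comb(q, r(t(q, p, q), comb(p, q), comb(p, q)))), comb(p, r(p, p, q), comb(k, t(p, k, q)), q), t(r(comb(p, q), comb(comb(p, p), k), comb(p, q)), q, q)), k, k), q))
  Merge nested applications:  comb(k, r(s(comb(comb(comb(k, r(k, k, k)), p), comb(q, r(t(q, p, q), comb(p, q), comb(p, q)))), comb(p, r(p, p, q), comb(k, t(p, k, q)), q), t(r(comb(p, q), comb(comb(p, p), k), comb(p, q)), q, q)), k, k), q)
  Inside:  r(s(comb(comb(comb(k, r(k, k, k)), p), comb(q, r(t(q, p, q), comb(p, q), comb(p, q)))), comb(p, r(p, p, q), comb(k, t(p, k, q)), q), t(r(comb(p, q), comb(comb(p, p), k), comb(p, q)), q, q)), k, k)  →  r(s(comb(k, p, q, r(k, k, k), r(t(q, p, q), comb(p, q), comb(p, q))), comb(k, p, q, r(p, p, q), t(p, k, q)), t(r(comb(p, q), comb(k, p), comb(p, q)), q, q)), k, k)
  Sort:  comb(k, q, r(s(comb(k, p, q, r(k, k, k), r(t(q, p, q), comb(p, q), comb(p, q))), comb(k, p, q, r(p, p, q), t(p, k, q)), t(r(comb(p, q), comb(k, p), comb(p, q)), q, q)), k, k))
  Reassemble:  s(comb(k, q, r(s(comb(k, p, q, r(k, k, k), r(t(q, p, q), comb(p, q), comb(p, q))), comb(k, p, q, r(p, p, q), t(p, k, q)), t(r(comb(p, q), comb(k, p), comb(p, q)), q, q)), k, k)), k, p)
Right:  s(comb(comb(q, r(s(comb(comb(p, r(t(q, p, q), comb(q, p), comb(p, q))), comb(q, k), r(k, k, k)), comb(p, comb(q, comb(comb(k, r(p, p, q)), t(p, k, q)))), t(r(comb(q, p), comb(p, k), comb(q, p)), q, q)), k, k)), k), k, p)
  Work inside:  comb(comb(q, r(s(comb(comb(p, r(t(q, p, q), comb(q, p), comb(p, q))), comb(q, k), r(k, k, k)), comb(p, comb(q, comb(comb(k, r(p, p, q)), t(p, k, q)))), t(r(comb(q, p), comb(p, k), comb(q, p)), q, q)), k, k)), k)
  Un-nest:  comb(q, r(s(comb(comb(p, r(t(q, p, q), comb(q, p), comb(p, q))), comb(q, k), r(k, k, k)), comb(p, comb(q, comb(comb(k, r(p, p, q)), t(p, k, q)))), t(r(comb(q, p), comb(p, k), comb(q, p)), q, q)), k, k), k)
  Canonicalize subterm:  r(s(comb(comb(p, r(t(q, p, q), comb(q, p), comb(p, q))), comb(q, k), r(k, k, k)), comb(p, comb(q, comb(comb(k, r(p, p, q)), t(p, k, q)))), t(r(comb(q, p), comb(p, k), comb(q, p)), q, q)), k, k)  →  r(s(comb(k, p, q, r(k, k, k), r(t(q, p, q), comb(p, q), comb(p, q))), comb(k, p, q, r(p, p, q), t(p, k, q)), t(r(comb(p, q), comb(k, p), comb(p, q)), q, q)), k, k)
  Order the arguments:  comb(k, q, r(s(comb(k, p, q, r(k, k, k), r(t(q, p, q), comb(p, q), comb(p, q))), comb(k, p, q, r(p, p, q), t(p, k, q)), t(r(comb(p, q), comb(k, p), comb(p, q)), q, q)), k, k))
  Rebuild:  s(comb(k, q, r(s(comb(k, p, q, r(k, k, k), r(t(q, p, q), comb(p, q), comb(p, q))), comb(k, p, q, r(p, p, q), t(p, k, q)), t(r(comb(p, q), comb(k, p), comb(p, q)), q, q)), k, k)), k, p)

Answer: yes — both canonical forms are s(comb(k, q, r(s(comb(k, p, q, r(k, k, k), r(t(q, p, q), comb(p, q), comb(p, q))), comb(k, p, q, r(p, p, q), t(p, k, q)), t(r(comb(p, q), comb(k, p), comb(p, q)), q, q)), k, k)), k, p)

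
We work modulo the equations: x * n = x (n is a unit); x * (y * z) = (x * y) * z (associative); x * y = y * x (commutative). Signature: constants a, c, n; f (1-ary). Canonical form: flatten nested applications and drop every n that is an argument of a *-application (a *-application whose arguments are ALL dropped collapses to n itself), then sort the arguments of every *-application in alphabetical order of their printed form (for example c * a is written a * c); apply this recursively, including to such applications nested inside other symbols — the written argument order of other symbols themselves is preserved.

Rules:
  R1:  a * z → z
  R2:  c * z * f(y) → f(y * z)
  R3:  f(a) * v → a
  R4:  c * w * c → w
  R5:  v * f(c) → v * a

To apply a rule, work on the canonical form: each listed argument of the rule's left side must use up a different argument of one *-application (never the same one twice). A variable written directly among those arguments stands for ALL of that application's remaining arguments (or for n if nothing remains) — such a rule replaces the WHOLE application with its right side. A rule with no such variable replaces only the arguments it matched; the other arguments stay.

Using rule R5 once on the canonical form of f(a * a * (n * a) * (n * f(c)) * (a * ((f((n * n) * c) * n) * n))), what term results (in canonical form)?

Canonical form:  f(a * a * a * a * f(c) * f(c))
Match R5:  consume f(c);  v := a * a * a * a * f(c)
The extension variable absorbs all remaining arguments, so the whole application is rewritten.
Giving:  f(a * a * a * a * a * f(c))

Answer: f(a * a * a * a * a * f(c))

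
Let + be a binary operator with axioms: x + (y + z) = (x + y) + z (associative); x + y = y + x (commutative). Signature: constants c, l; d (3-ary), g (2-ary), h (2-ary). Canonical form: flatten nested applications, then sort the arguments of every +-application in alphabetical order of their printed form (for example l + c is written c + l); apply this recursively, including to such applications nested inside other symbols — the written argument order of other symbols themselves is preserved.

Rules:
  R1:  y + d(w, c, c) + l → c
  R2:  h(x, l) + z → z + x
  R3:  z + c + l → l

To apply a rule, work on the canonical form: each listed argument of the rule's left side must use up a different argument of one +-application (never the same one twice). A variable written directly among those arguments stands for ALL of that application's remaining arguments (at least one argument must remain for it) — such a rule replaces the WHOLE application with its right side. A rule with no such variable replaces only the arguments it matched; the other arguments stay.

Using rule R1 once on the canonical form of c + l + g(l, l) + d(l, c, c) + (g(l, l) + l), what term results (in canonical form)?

Answer: c

Derivation:
Canonical form:  c + d(l, c, c) + g(l, l) + g(l, l) + l + l
Match R1:  consume d(l, c, c), l;  w := l, y := c + g(l, l) + g(l, l) + l
Every leftover argument binds to the variable; the entire application is replaced.
New term:  c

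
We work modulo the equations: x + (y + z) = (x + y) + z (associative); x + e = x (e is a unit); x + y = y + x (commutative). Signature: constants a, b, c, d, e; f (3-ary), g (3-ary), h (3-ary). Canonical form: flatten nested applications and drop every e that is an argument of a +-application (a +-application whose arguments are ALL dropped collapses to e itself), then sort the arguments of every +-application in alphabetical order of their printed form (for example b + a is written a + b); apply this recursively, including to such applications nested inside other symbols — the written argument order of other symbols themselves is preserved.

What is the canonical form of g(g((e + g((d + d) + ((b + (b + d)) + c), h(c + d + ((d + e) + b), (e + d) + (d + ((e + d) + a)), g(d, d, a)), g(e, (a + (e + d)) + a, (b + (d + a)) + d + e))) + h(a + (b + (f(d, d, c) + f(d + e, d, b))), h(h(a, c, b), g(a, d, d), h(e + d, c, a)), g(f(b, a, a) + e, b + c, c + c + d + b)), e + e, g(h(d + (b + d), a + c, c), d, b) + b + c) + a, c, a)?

Answer: g(a + g(g(b + b + c + d + d + d, h(b + c + d + d, a + d + d + d, g(d, d, a)), g(e, a + a + d, a + b + d + d)) + h(a + b + f(d, d, b) + f(d, d, c), h(h(a, c, b), g(a, d, d), h(d, c, a)), g(f(b, a, a), b + c, b + c + c + d)), e, b + c + g(h(b + d + d, a + c, c), d, b)), c, a)

Derivation:
Focus inside:  g((e + g((d + d) + ((b + (b + d)) + c), h(c + d + ((d + e) + b), (e + d) + (d + ((e + d) + a)), g(d, d, a)), g(e, (a + (e + d)) + a, (b + (d + a)) + d + e))) + h(a + (b + (f(d, d, c) + f(d + e, d, b))), h(h(a, c, b), g(a, d, d), h(e + d, c, a)), g(f(b, a, a) + e, b + c, c + c + d + b)), e + e, g(h(d + (b + d), a + c, c), d, b) + b + c) + a
Simplify inside:  g((e + g((d + d) + ((b + (b + d)) + c), h(c + d + ((d + e) + b), (e + d) + (d + ((e + d) + a)), g(d, d, a)), g(e, (a + (e + d)) + a, (b + (d + a)) + d + e))) + h(a + (b + (f(d, d, c) + f(d + e, d, b))), h(h(a, c, b), g(a, d, d), h(e + d, c, a)), g(f(b, a, a) + e, b + c, c + c + d + b)), e + e, g(h(d + (b + d), a + c, c), d, b) + b + c)  →  g(g(b + b + c + d + d + d, h(b + c + d + d, a + d + d + d, g(d, d, a)), g(e, a + a + d, a + b + d + d)) + h(a + b + f(d, d, b) + f(d, d, c), h(h(a, c, b), g(a, d, d), h(d, c, a)), g(f(b, a, a), b + c, b + c + c + d)), e, b + c + g(h(b + d + d, a + c, c), d, b))
Sort arguments:  a + g(g(b + b + c + d + d + d, h(b + c + d + d, a + d + d + d, g(d, d, a)), g(e, a + a + d, a + b + d + d)) + h(a + b + f(d, d, b) + f(d, d, c), h(h(a, c, b), g(a, d, d), h(d, c, a)), g(f(b, a, a), b + c, b + c + c + d)), e, b + c + g(h(b + d + d, a + c, c), d, b))
Rebuild:  g(a + g(g(b + b + c + d + d + d, h(b + c + d + d, a + d + d + d, g(d, d, a)), g(e, a + a + d, a + b + d + d)) + h(a + b + f(d, d, b) + f(d, d, c), h(h(a, c, b), g(a, d, d), h(d, c, a)), g(f(b, a, a), b + c, b + c + c + d)), e, b + c + g(h(b + d + d, a + c, c), d, b)), c, a)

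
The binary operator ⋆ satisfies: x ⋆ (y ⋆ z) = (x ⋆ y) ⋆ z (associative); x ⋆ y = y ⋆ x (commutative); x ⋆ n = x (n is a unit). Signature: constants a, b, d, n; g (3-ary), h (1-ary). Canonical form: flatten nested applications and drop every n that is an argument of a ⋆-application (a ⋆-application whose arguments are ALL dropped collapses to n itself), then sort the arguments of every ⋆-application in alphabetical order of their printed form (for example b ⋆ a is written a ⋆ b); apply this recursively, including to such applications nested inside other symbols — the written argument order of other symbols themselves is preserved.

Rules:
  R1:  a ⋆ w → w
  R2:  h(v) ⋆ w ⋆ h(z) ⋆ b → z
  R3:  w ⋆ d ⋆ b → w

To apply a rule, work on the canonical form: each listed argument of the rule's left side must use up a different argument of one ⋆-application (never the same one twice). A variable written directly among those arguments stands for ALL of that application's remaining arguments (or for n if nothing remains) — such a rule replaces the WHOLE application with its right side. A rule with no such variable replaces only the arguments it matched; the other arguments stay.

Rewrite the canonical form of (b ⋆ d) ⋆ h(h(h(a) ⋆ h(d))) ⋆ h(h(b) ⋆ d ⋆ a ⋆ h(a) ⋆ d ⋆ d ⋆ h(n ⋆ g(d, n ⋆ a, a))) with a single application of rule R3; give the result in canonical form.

Answer: h(a ⋆ d ⋆ d ⋆ d ⋆ h(a) ⋆ h(b) ⋆ h(g(d, a, a))) ⋆ h(h(h(a) ⋆ h(d)))

Derivation:
Canonical form:  b ⋆ d ⋆ h(a ⋆ d ⋆ d ⋆ d ⋆ h(a) ⋆ h(b) ⋆ h(g(d, a, a))) ⋆ h(h(h(a) ⋆ h(d)))
Apply R3:  consuming b, d;  w := h(a ⋆ d ⋆ d ⋆ d ⋆ h(a) ⋆ h(b) ⋆ h(g(d, a, a))) ⋆ h(h(h(a) ⋆ h(d)))
Every leftover argument binds to the variable; the entire application is replaced.
Giving:  h(a ⋆ d ⋆ d ⋆ d ⋆ h(a) ⋆ h(b) ⋆ h(g(d, a, a))) ⋆ h(h(h(a) ⋆ h(d)))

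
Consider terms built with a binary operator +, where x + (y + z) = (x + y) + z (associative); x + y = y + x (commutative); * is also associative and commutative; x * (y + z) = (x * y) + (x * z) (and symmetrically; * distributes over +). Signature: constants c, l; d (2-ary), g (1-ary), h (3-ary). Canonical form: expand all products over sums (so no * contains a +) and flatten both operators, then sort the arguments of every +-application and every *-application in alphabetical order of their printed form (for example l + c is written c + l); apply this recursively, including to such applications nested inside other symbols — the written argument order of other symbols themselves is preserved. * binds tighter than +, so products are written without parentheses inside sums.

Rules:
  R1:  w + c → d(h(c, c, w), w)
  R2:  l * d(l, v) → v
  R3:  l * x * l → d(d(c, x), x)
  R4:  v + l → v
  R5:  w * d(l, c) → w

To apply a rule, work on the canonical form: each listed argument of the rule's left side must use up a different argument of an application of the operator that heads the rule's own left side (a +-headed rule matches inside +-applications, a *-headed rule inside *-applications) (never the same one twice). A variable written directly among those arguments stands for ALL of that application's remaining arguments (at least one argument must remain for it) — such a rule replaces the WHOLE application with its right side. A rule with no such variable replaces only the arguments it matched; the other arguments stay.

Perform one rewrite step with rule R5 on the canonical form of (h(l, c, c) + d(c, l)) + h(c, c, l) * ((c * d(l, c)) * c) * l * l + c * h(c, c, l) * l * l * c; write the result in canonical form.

Answer: c * c * h(c, c, l) * l * l + c * c * h(c, c, l) * l * l + d(c, l) + h(l, c, c)

Derivation:
Canonical form:  c * c * d(l, c) * h(c, c, l) * l * l + c * c * h(c, c, l) * l * l + d(c, l) + h(l, c, c)
R5 matches:  uses d(l, c);  w := c * c * h(c, c, l) * l * l
Every leftover argument binds to the variable; the entire application is replaced.
Result:  c * c * h(c, c, l) * l * l + c * c * h(c, c, l) * l * l + d(c, l) + h(l, c, c)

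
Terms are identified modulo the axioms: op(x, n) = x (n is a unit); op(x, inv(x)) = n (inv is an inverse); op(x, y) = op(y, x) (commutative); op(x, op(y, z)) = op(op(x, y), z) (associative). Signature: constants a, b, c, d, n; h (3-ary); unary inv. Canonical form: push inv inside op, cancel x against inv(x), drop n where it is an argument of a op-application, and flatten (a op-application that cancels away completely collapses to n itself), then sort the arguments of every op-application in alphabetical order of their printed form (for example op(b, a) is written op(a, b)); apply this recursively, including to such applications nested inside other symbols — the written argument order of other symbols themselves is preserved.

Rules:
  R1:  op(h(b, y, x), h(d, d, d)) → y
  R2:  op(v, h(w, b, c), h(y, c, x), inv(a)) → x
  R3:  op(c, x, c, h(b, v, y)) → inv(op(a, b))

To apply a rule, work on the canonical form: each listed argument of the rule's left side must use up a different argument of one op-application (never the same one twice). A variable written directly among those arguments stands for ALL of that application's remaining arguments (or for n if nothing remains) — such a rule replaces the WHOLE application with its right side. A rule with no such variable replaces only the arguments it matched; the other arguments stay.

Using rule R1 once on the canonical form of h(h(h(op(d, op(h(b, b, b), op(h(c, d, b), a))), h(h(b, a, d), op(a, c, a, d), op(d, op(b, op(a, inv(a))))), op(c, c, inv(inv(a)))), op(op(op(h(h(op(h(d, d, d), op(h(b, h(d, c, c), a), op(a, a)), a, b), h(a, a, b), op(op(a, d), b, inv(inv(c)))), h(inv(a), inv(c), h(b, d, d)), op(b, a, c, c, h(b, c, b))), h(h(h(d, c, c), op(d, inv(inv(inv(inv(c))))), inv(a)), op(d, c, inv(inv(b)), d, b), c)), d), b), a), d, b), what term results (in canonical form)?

Answer: h(h(h(op(a, d, h(b, b, b), h(c, d, b)), h(h(b, a, d), op(a, a, c, d), op(b, d)), op(a, c, c)), op(b, d, h(h(h(d, c, c), op(c, d), inv(a)), op(b, b, c, d, d), c), h(h(op(a, a, a, b, h(d, c, c)), h(a, a, b), op(a, b, c, d)), h(inv(a), inv(c), h(b, d, d)), op(a, b, c, c, h(b, c, b)))), a), d, b)

Derivation:
Canonical form:  h(h(h(op(a, d, h(b, b, b), h(c, d, b)), h(h(b, a, d), op(a, a, c, d), op(b, d)), op(a, c, c)), op(b, d, h(h(h(d, c, c), op(c, d), inv(a)), op(b, b, c, d, d), c), h(h(op(a, a, a, b, h(b, h(d, c, c), a), h(d, d, d)), h(a, a, b), op(a, b, c, d)), h(inv(a), inv(c), h(b, d, d)), op(a, b, c, c, h(b, c, b)))), a), d, b)
Apply R1:  consuming h(b, h(d, c, c), a), h(d, d, d);  x := a, y := h(d, c, c)
Giving:  h(h(h(op(a, d, h(b, b, b), h(c, d, b)), h(h(b, a, d), op(a, a, c, d), op(b, d)), op(a, c, c)), op(b, d, h(h(h(d, c, c), op(c, d), inv(a)), op(b, b, c, d, d), c), h(h(op(a, a, a, b, h(d, c, c)), h(a, a, b), op(a, b, c, d)), h(inv(a), inv(c), h(b, d, d)), op(a, b, c, c, h(b, c, b)))), a), d, b)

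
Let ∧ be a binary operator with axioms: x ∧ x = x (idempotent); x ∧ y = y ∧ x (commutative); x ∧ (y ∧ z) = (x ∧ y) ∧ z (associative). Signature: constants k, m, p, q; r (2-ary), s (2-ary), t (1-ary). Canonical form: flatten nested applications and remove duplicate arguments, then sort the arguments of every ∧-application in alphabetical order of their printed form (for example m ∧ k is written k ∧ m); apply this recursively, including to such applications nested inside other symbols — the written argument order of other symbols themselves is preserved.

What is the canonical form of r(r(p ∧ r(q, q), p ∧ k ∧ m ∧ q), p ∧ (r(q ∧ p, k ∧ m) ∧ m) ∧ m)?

Answer: r(r(p ∧ r(q, q), k ∧ m ∧ p ∧ q), m ∧ p ∧ r(p ∧ q, k ∧ m))

Derivation:
Work inside:  p ∧ (r(q ∧ p, k ∧ m) ∧ m) ∧ m
Un-nest:  p ∧ r(q ∧ p, k ∧ m) ∧ m ∧ m
Inside:  r(q ∧ p, k ∧ m)  →  r(p ∧ q, k ∧ m)
Drop duplicates:  drop duplicate m
Order the arguments:  m ∧ p ∧ r(p ∧ q, k ∧ m)
Put back:  r(r(p ∧ r(q, q), k ∧ m ∧ p ∧ q), m ∧ p ∧ r(p ∧ q, k ∧ m))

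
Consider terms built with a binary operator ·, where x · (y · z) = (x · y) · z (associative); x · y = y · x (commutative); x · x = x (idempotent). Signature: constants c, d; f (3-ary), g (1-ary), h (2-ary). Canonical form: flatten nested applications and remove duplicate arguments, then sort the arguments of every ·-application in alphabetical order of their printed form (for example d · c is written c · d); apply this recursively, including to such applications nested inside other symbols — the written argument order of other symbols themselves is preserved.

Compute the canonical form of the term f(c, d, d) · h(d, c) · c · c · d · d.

Idempotence:  drop duplicate c, d
Order the arguments:  c · d · f(c, d, d) · h(d, c)

Answer: c · d · f(c, d, d) · h(d, c)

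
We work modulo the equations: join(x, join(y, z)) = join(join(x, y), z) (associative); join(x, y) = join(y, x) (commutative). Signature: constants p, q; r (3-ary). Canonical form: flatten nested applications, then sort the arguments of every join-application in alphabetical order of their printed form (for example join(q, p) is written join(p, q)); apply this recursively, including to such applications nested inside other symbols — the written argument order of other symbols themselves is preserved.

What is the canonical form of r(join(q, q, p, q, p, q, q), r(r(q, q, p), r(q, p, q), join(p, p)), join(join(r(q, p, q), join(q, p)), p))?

Descend into:  join(join(r(q, p, q), join(q, p)), p)
Flatten:  join(r(q, p, q), q, p, p)
Order the arguments:  join(p, p, q, r(q, p, q))
Rebuild:  r(join(p, p, q, q, q, q, q), r(r(q, q, p), r(q, p, q), join(p, p)), join(p, p, q, r(q, p, q)))

Answer: r(join(p, p, q, q, q, q, q), r(r(q, q, p), r(q, p, q), join(p, p)), join(p, p, q, r(q, p, q)))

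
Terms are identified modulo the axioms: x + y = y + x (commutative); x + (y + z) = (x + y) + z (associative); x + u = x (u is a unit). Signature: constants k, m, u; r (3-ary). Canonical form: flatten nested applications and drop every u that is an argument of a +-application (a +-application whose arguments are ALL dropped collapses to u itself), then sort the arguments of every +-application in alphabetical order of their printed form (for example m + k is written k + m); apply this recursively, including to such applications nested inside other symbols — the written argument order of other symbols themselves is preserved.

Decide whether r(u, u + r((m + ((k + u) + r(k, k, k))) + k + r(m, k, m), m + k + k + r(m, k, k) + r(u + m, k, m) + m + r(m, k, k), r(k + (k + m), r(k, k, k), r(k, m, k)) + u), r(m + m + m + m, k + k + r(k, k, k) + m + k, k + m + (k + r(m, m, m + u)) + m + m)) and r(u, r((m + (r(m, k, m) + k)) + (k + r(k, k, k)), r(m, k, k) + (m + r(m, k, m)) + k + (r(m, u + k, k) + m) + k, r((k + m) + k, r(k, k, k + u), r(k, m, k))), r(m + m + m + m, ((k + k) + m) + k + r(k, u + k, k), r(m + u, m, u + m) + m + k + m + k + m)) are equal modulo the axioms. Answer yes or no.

Answer: yes — both canonical forms are r(u, r(k + k + m + r(k, k, k) + r(m, k, m), k + k + m + m + r(m, k, k) + r(m, k, k) + r(m, k, m), r(k + k + m, r(k, k, k), r(k, m, k))), r(m + m + m + m, k + k + k + m + r(k, k, k), k + k + m + m + m + r(m, m, m)))

Derivation:
Left:  r(u, u + r((m + ((k + u) + r(k, k, k))) + k + r(m, k, m), m + k + k + r(m, k, k) + r(u + m, k, m) + m + r(m, k, k), r(k + (k + m), r(k, k, k), r(k, m, k)) + u), r(m + m + m + m, k + k + r(k, k, k) + m + k, k + m + (k + r(m, m, m + u)) + m + m))
  Descend into:  u + r((m + ((k + u) + r(k, k, k))) + k + r(m, k, m), m + k + k + r(m, k, k) + r(u + m, k, m) + m + r(m, k, k), r(k + (k + m), r(k, k, k), r(k, m, k)) + u)
  Canonicalize subterm:  r((m + ((k + u) + r(k, k, k))) + k + r(m, k, m), m + k + k + r(m, k, k) + r(u + m, k, m) + m + r(m, k, k), r(k + (k + m), r(k, k, k), r(k, m, k)) + u)  →  r(k + k + m + r(k, k, k) + r(m, k, m), k + k + m + m + r(m, k, k) + r(m, k, k) + r(m, k, m), r(k + k + m, r(k, k, k), r(k, m, k)))
  Units out:  drop u
  Sort arguments:  r(k + k + m + r(k, k, k) + r(m, k, m), k + k + m + m + r(m, k, k) + r(m, k, k) + r(m, k, m), r(k + k + m, r(k, k, k), r(k, m, k)))
  Reassemble:  r(u, r(k + k + m + r(k, k, k) + r(m, k, m), k + k + m + m + r(m, k, k) + r(m, k, k) + r(m, k, m), r(k + k + m, r(k, k, k), r(k, m, k))), r(m + m + m + m, k + k + k + m + r(k, k, k), k + k + m + m + m + r(m, m, m)))
Right:  r(u, r((m + (r(m, k, m) + k)) + (k + r(k, k, k)), r(m, k, k) + (m + r(m, k, m)) + k + (r(m, u + k, k) + m) + k, r((k + m) + k, r(k, k, k + u), r(k, m, k))), r(m + m + m + m, ((k + k) + m) + k + r(k, u + k, k), r(m + u, m, u + m) + m + k + m + k + m))
  Descend into:  r(m, k, k) + (m + r(m, k, m)) + k + (r(m, u + k, k) + m) + k
  Un-nest:  r(m, k, k) + m + r(m, k, m) + k + r(m, u + k, k) + m + k
  Inside:  r(m, u + k, k)  →  r(m, k, k)
  Order the arguments:  k + k + m + m + r(m, k, k) + r(m, k, k) + r(m, k, m)
  Put back:  r(u, r(k + k + m + r(k, k, k) + r(m, k, m), k + k + m + m + r(m, k, k) + r(m, k, k) + r(m, k, m), r(k + k + m, r(k, k, k), r(k, m, k))), r(m + m + m + m, k + k + k + m + r(k, k, k), k + k + m + m + m + r(m, m, m)))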